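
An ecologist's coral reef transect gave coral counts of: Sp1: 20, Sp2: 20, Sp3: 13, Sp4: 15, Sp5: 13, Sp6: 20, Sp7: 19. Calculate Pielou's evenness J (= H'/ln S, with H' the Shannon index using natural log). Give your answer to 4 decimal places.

0.9914

Total N = 20+20+13+15+13+20+19 = 120, so the proportions are 0.166667, 0.166667, 0.108333, 0.125, 0.108333, 0.166667, 0.158333 (working shown to 6 dp, full precision carried).
H' = −Σ pᵢ ln pᵢ = −((-0.298627) + (-0.298627) + (-0.240775) + (-0.259930) + (-0.240775) + (-0.298627) + (-0.291817)) = 1.929177.
With S = 7 species, ln S = 1.945910, so J = 1.929177/1.945910 = 0.991401, i.e. 0.9914 to 4 decimal places.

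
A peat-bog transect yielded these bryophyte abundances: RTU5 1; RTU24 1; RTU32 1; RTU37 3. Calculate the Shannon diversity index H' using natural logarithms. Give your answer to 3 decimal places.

1.242

Total N = 1+1+1+3 = 6, so the proportions are 0.16667, 0.16667, 0.16667, 0.5 (working shown to 5 dp, full precision carried).
Each pᵢ ln pᵢ term: 0.16667×(-1.79176)=-0.29863, 0.16667×(-1.79176)=-0.29863, 0.16667×(-1.79176)=-0.29863, 0.5×(-0.69315)=-0.34657.
Sum = -1.24245, so H' = 1.242.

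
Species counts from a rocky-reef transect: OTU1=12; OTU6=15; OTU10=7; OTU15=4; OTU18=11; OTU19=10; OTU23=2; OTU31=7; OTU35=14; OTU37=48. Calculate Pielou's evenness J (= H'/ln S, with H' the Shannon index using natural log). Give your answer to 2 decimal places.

Total N = 12+15+7+4+11+10+2+7+14+48 = 130, so the proportions are 0.0923, 0.1154, 0.0538, 0.0308, 0.0846, 0.0769, 0.0154, 0.0538, 0.1077, 0.3692 (working shown to 4 dp, full precision carried).
H' = −Σ pᵢ ln pᵢ = −((-0.2199) + (-0.2492) + (-0.1573) + (-0.1071) + (-0.2090) + (-0.1973) + (-0.0642) + (-0.1573) + (-0.2400) + (-0.3679)) = 1.9692.
With S = 10 species, ln S = 2.3026, so J = 1.9692/2.3026 = 0.8552, i.e. 0.86 to 2 decimal places.

0.86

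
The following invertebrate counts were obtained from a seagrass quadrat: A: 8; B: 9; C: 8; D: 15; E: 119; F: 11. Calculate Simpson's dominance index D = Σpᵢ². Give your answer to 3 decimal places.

Total N = 8+9+8+15+119+11 = 170, so the proportions are 0.04706, 0.05294, 0.04706, 0.08824, 0.7, 0.06471 (working shown to 5 dp, full precision carried).
D = 0.04706² + 0.05294² + 0.04706² + 0.08824² + 0.7² + 0.06471² = 0.00221 + 0.00280 + 0.00221 + 0.00779 + 0.49000 + 0.00419 = 0.50920.
To 3 decimal places, D = 0.509.

0.509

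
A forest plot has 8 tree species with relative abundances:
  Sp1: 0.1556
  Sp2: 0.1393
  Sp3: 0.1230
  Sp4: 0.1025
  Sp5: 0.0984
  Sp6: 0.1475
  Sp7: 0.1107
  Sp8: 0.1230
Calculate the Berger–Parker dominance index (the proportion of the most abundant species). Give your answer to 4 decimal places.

0.1556

The largest proportion is 0.1556, i.e. d = 0.1556 to 4 decimal places.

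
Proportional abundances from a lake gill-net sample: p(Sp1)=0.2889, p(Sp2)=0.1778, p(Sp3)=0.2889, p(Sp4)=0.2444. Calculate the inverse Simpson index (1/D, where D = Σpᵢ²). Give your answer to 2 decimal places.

3.87

D = 0.2889² + 0.1778² + 0.2889² + 0.2444² = 0.083463 + 0.031613 + 0.083463 + 0.059731 = 0.258271 (working shown to 6 dp, full precision carried).
So 1/D = 3.8719, i.e. 3.87 to 2 decimal places.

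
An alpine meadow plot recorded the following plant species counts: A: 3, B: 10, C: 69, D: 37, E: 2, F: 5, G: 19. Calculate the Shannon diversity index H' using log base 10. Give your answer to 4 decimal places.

0.6115

Total N = 3+10+69+37+2+5+19 = 145, so the proportions are 0.02069, 0.068966, 0.475862, 0.255172, 0.013793, 0.034483, 0.131034 (working shown to 6 dp, full precision carried).
Each pᵢ log₁₀ pᵢ term: 0.02069×(-1.684247)=-0.034846, 0.068966×(-1.161368)=-0.080094, 0.475862×(-0.322519)=-0.153475, 0.255172×(-0.593166)=-0.151360, 0.013793×(-1.860338)=-0.025660, 0.034483×(-1.462398)=-0.050428, 0.131034×(-0.882614)=-0.115653.
Sum = -0.611515, so H' = 0.6115.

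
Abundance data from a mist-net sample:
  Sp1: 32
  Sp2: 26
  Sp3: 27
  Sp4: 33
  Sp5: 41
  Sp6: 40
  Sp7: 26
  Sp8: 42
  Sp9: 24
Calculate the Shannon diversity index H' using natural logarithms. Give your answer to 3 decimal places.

Total N = 32+26+27+33+41+40+26+42+24 = 291, so the proportions are 0.10997, 0.08935, 0.09278, 0.1134, 0.14089, 0.13746, 0.08935, 0.14433, 0.08247 (working shown to 5 dp, full precision carried).
Each pᵢ ln pᵢ term: 0.10997×(-2.20759)=-0.24276, 0.08935×(-2.41523)=-0.21579, 0.09278×(-2.37749)=-0.22059, 0.1134×(-2.17682)=-0.24686, 0.14089×(-1.95975)=-0.27612, 0.13746×(-1.98444)=-0.27278, 0.08935×(-2.41523)=-0.21579, 0.14433×(-1.93565)=-0.27937, 0.08247×(-2.49527)=-0.20580.
Sum = -2.17585, so H' = 2.176.

2.176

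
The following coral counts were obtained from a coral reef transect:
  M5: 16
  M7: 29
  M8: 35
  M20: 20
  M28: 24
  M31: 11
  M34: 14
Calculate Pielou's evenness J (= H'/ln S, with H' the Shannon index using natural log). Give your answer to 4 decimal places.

0.9644

Total N = 16+29+35+20+24+11+14 = 149, so the proportions are 0.107383, 0.194631, 0.234899, 0.134228, 0.161074, 0.073826, 0.09396 (working shown to 6 dp, full precision carried).
H' = −Σ pᵢ ln pᵢ = −((-0.239609) + (-0.318543) + (-0.340275) + (-0.269559) + (-0.294103) + (-0.192393) + (-0.222204)) = 1.876686.
With S = 7 species, ln S = 1.945910, so J = 1.876686/1.945910 = 0.964426, i.e. 0.9644 to 4 decimal places.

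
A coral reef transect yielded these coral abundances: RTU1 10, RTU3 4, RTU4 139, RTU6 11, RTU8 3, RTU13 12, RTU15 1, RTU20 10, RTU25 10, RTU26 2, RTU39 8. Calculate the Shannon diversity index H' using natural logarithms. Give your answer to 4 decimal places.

Total N = 10+4+139+11+3+12+1+10+10+2+8 = 210, so the proportions are 0.047619, 0.019048, 0.661905, 0.052381, 0.014286, 0.057143, 0.004762, 0.047619, 0.047619, 0.009524, 0.038095 (working shown to 6 dp, full precision carried).
Each pᵢ ln pᵢ term: 0.047619×(-3.044522)=-0.144977, 0.019048×(-3.960813)=-0.075444, 0.661905×(-0.412634)=-0.273124, 0.052381×(-2.949212)=-0.154483, 0.014286×(-4.248495)=-0.060693, 0.057143×(-2.862201)=-0.163554, 0.004762×(-5.347108)=-0.025462, 0.047619×(-3.044522)=-0.144977, 0.047619×(-3.044522)=-0.144977, 0.009524×(-4.653960)=-0.044323, 0.038095×(-3.267666)=-0.124483.
Sum = -1.356498, so H' = 1.3565.

1.3565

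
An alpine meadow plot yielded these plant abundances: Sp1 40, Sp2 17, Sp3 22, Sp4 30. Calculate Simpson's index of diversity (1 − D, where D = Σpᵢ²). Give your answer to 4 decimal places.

0.7245

Total N = 40+17+22+30 = 109, so the proportions are 0.366972, 0.155963, 0.201835, 0.275229 (working shown to 6 dp, full precision carried).
D = 0.366972² + 0.155963² + 0.201835² + 0.275229² = 0.134669 + 0.024325 + 0.040737 + 0.075751 = 0.275482.
So 1 − D = 0.724518, i.e. 0.7245 to 4 decimal places.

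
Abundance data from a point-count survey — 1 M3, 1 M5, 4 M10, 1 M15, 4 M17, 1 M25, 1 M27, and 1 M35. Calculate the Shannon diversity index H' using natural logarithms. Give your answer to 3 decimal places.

Total N = 1+1+4+1+4+1+1+1 = 14, so the proportions are 0.07143, 0.07143, 0.28571, 0.07143, 0.28571, 0.07143, 0.07143, 0.07143 (working shown to 5 dp, full precision carried).
Each pᵢ ln pᵢ term: 0.07143×(-2.63906)=-0.18850, 0.07143×(-2.63906)=-0.18850, 0.28571×(-1.25276)=-0.35793, 0.07143×(-2.63906)=-0.18850, 0.28571×(-1.25276)=-0.35793, 0.07143×(-2.63906)=-0.18850, 0.07143×(-2.63906)=-0.18850, 0.07143×(-2.63906)=-0.18850.
Sum = -1.84689, so H' = 1.847.

1.847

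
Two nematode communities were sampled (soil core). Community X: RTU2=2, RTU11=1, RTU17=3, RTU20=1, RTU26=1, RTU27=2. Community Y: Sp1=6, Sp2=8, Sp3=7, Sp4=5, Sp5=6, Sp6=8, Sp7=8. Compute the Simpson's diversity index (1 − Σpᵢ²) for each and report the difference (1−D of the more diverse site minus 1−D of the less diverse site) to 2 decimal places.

Community X: N=10, proportions 0.2, 0.1, 0.3, 0.1, 0.1, 0.2, giving 1−D = 0.8000 (working shown to 4 dp, full precision carried).
Community Y: N=48, proportions 0.125, 0.1667, 0.1458, 0.1042, 0.125, 0.1667, 0.1667, giving 1−D = 0.8533.
Difference = |0.8000 − 0.8533| = 0.0533, i.e. 0.05 to 2 decimal places.

0.05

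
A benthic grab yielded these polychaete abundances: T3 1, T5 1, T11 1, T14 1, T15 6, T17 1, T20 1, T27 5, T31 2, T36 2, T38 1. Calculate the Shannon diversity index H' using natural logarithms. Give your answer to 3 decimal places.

2.111

Total N = 1+1+1+1+6+1+1+5+2+2+1 = 22, so the proportions are 0.04545, 0.04545, 0.04545, 0.04545, 0.27273, 0.04545, 0.04545, 0.22727, 0.09091, 0.09091, 0.04545 (working shown to 5 dp, full precision carried).
Each pᵢ ln pᵢ term: 0.04545×(-3.09104)=-0.14050, 0.04545×(-3.09104)=-0.14050, 0.04545×(-3.09104)=-0.14050, 0.04545×(-3.09104)=-0.14050, 0.27273×(-1.29928)=-0.35435, 0.04545×(-3.09104)=-0.14050, 0.04545×(-3.09104)=-0.14050, 0.22727×(-1.48160)=-0.33673, 0.09091×(-2.39790)=-0.21799, 0.09091×(-2.39790)=-0.21799, 0.04545×(-3.09104)=-0.14050.
Sum = -2.11057, so H' = 2.111.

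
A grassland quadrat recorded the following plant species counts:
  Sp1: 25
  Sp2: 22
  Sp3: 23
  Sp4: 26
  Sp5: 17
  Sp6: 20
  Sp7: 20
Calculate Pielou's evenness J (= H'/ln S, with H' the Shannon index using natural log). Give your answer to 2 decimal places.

Total N = 25+22+23+26+17+20+20 = 153, so the proportions are 0.1634, 0.1438, 0.1503, 0.1699, 0.1111, 0.1307, 0.1307 (working shown to 4 dp, full precision carried).
H' = −Σ pᵢ ln pᵢ = −((-0.2960) + (-0.2789) + (-0.2849) + (-0.3012) + (-0.2441) + (-0.2660) + (-0.2660)) = 1.9370.
With S = 7 species, ln S = 1.9459, so J = 1.9370/1.9459 = 0.9954, i.e. 1.00 to 2 decimal places.

1.00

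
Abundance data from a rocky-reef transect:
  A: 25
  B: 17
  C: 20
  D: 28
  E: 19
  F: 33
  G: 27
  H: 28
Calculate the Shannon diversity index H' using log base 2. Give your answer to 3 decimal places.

Total N = 25+17+20+28+19+33+27+28 = 197, so the proportions are 0.1269, 0.08629, 0.10152, 0.14213, 0.09645, 0.16751, 0.13706, 0.14213 (working shown to 5 dp, full precision carried).
Each pᵢ log₂ pᵢ term: 0.1269×(-2.97820)=-0.37794, 0.08629×(-3.53459)=-0.30502, 0.10152×(-3.30012)=-0.33504, 0.14213×(-2.81470)=-0.40006, 0.09645×(-3.37412)=-0.32542, 0.16751×(-2.57766)=-0.43179, 0.13706×(-2.86716)=-0.39296, 0.14213×(-2.81470)=-0.40006.
Sum = -2.96829, so H' = 2.968.

2.968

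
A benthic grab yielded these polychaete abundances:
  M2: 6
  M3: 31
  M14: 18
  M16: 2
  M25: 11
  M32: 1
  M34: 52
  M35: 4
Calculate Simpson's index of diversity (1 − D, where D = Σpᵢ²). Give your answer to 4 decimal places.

0.7333

Total N = 6+31+18+2+11+1+52+4 = 125, so the proportions are 0.048, 0.248, 0.144, 0.016, 0.088, 0.008, 0.416, 0.032 (working shown to 6 dp, full precision carried).
D = 0.048² + 0.248² + 0.144² + 0.016² + 0.088² + 0.008² + 0.416² + 0.032² = 0.002304 + 0.061504 + 0.020736 + 0.000256 + 0.007744 + 0.000064 + 0.173056 + 0.001024 = 0.266688.
So 1 − D = 0.733312, i.e. 0.7333 to 4 decimal places.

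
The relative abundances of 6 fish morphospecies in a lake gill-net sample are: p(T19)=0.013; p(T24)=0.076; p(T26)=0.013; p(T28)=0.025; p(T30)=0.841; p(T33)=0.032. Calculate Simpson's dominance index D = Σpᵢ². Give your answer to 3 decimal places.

D = 0.013² + 0.076² + 0.013² + 0.025² + 0.841² + 0.032² = 0.00017 + 0.00578 + 0.00017 + 0.00063 + 0.70728 + 0.00102 = 0.71504 (working shown to 5 dp, full precision carried).
To 3 decimal places, D = 0.715.

0.715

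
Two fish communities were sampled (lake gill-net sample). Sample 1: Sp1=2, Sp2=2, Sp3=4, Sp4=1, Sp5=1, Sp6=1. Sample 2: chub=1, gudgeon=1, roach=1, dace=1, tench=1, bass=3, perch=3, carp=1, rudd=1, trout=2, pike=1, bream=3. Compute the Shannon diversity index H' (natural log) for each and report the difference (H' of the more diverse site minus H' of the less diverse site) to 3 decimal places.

0.709

Sample 1: N=11, proportions 0.18182, 0.18182, 0.36364, 0.09091, 0.09091, 0.09091, giving H' = 1.64173 (working shown to 5 dp, full precision carried).
Sample 2: N=19, proportions 0.05263, 0.05263, 0.05263, 0.05263, 0.05263, 0.15789, 0.15789, 0.05263, 0.05263, 0.10526, 0.05263, 0.15789, giving H' = 2.35108.
Difference = |1.64173 − 2.35108| = 0.70935, i.e. 0.709 to 3 decimal places.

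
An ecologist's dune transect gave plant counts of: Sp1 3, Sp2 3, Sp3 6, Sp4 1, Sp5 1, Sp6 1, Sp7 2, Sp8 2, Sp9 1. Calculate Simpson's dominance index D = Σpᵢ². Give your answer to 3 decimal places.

0.165

Total N = 3+3+6+1+1+1+2+2+1 = 20, so the proportions are 0.15, 0.15, 0.3, 0.05, 0.05, 0.05, 0.1, 0.1, 0.05 (working shown to 5 dp, full precision carried).
D = 0.15² + 0.15² + 0.3² + 0.05² + 0.05² + 0.05² + 0.1² + 0.1² + 0.05² = 0.02250 + 0.02250 + 0.09000 + 0.00250 + 0.00250 + 0.00250 + 0.01000 + 0.01000 + 0.00250 = 0.16500.
To 3 decimal places, D = 0.165.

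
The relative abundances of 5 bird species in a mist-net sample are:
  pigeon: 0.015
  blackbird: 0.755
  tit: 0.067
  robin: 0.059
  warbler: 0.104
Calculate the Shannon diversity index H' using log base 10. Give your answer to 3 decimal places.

Each pᵢ log₁₀ pᵢ term (working shown to 5 dp, full precision carried): 0.015×(-1.82391)=-0.02736, 0.755×(-0.12205)=-0.09215, 0.067×(-1.17393)=-0.07865, 0.059×(-1.22915)=-0.07252, 0.104×(-0.98297)=-0.10223.
Sum = -0.37291, so H' = 0.373.

0.373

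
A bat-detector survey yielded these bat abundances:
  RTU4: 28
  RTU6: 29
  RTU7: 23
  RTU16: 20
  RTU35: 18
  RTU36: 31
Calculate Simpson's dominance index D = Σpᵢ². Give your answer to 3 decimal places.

Total N = 28+29+23+20+18+31 = 149, so the proportions are 0.18792, 0.19463, 0.15436, 0.13423, 0.12081, 0.20805 (working shown to 5 dp, full precision carried).
D = 0.18792² + 0.19463² + 0.15436² + 0.13423² + 0.12081² + 0.20805² = 0.03531 + 0.03788 + 0.02383 + 0.01802 + 0.01459 + 0.04329 = 0.17292.
To 3 decimal places, D = 0.173.

0.173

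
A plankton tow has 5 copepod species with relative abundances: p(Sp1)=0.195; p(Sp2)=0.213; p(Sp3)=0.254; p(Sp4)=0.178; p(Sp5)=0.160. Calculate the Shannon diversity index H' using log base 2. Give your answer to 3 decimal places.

Each pᵢ log₂ pᵢ term (working shown to 5 dp, full precision carried): 0.195×(-2.35845)=-0.45990, 0.213×(-2.23107)=-0.47522, 0.254×(-1.97710)=-0.50218, 0.178×(-2.49005)=-0.44323, 0.16×(-2.64386)=-0.42302.
Sum = -2.30355, so H' = 2.304.

2.304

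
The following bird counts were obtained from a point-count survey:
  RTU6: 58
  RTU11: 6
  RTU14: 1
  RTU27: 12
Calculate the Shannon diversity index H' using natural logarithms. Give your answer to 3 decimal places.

Total N = 58+6+1+12 = 77, so the proportions are 0.75325, 0.07792, 0.01299, 0.15584 (working shown to 5 dp, full precision carried).
Each pᵢ ln pᵢ term: 0.75325×(-0.28336)=-0.21344, 0.07792×(-2.55205)=-0.19886, 0.01299×(-4.34381)=-0.05641, 0.15584×(-1.85890)=-0.28970.
Sum = -0.75841, so H' = 0.758.

0.758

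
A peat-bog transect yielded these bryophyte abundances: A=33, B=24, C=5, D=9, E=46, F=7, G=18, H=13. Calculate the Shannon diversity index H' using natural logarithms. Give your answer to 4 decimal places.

Total N = 33+24+5+9+46+7+18+13 = 155, so the proportions are 0.212903, 0.154839, 0.032258, 0.058065, 0.296774, 0.045161, 0.116129, 0.083871 (working shown to 6 dp, full precision carried).
Each pᵢ ln pᵢ term: 0.212903×(-1.546918)=-0.329344, 0.154839×(-1.865371)=-0.288832, 0.032258×(-3.433987)=-0.110774, 0.058065×(-2.846201)=-0.165263, 0.296774×(-1.214784)=-0.360516, 0.045161×(-3.097515)=-0.139888, 0.116129×(-2.153053)=-0.250032, 0.083871×(-2.478476)=-0.207872.
Sum = -1.852521, so H' = 1.8525.

1.8525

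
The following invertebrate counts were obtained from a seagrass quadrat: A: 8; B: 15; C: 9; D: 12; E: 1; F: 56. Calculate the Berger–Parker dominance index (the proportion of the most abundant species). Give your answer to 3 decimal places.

0.554

Total N = 8+15+9+12+1+56 = 101, so the proportions are 0.07921, 0.14851, 0.08911, 0.11881, 0.0099, 0.55446 (working shown to 5 dp, full precision carried).
The largest proportion is 0.55446, i.e. d = 0.554 to 3 decimal places.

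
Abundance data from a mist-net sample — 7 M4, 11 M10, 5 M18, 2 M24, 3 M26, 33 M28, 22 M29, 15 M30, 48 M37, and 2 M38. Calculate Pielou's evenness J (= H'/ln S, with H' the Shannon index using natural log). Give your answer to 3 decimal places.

0.809

Total N = 7+11+5+2+3+33+22+15+48+2 = 148, so the proportions are 0.0473, 0.07432, 0.03378, 0.01351, 0.02027, 0.22297, 0.14865, 0.10135, 0.32432, 0.01351 (working shown to 5 dp, full precision carried).
H' = −Σ pᵢ ln pᵢ = −((-0.14432) + (-0.19319) + (-0.11445) + (-0.05816) + (-0.07903) + (-0.33462) + (-0.28335) + (-0.23201) + (-0.36519) + (-0.05816)) = 1.86248.
With S = 10 species, ln S = 2.30259, so J = 1.86248/2.30259 = 0.80887, i.e. 0.809 to 3 decimal places.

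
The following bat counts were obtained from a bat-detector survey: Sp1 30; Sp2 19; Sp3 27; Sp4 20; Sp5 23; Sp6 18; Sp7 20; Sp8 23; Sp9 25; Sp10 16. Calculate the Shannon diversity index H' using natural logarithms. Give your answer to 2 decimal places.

2.29

Total N = 30+19+27+20+23+18+20+23+25+16 = 221, so the proportions are 0.1357, 0.086, 0.1222, 0.0905, 0.1041, 0.0814, 0.0905, 0.1041, 0.1131, 0.0724 (working shown to 4 dp, full precision carried).
Each pᵢ ln pᵢ term: 0.1357×(-1.9970)=-0.2711, 0.086×(-2.4537)=-0.2110, 0.1222×(-2.1023)=-0.2568, 0.0905×(-2.4024)=-0.2174, 0.1041×(-2.2627)=-0.2355, 0.0814×(-2.5078)=-0.2043, 0.0905×(-2.4024)=-0.2174, 0.1041×(-2.2627)=-0.2355, 0.1131×(-2.1793)=-0.2465, 0.0724×(-2.6256)=-0.1901.
Sum = -2.2855, so H' = 2.29.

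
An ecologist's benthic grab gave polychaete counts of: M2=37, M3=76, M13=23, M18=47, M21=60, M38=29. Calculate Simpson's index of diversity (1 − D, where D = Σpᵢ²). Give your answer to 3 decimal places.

Total N = 37+76+23+47+60+29 = 272, so the proportions are 0.13603, 0.27941, 0.08456, 0.17279, 0.22059, 0.10662 (working shown to 5 dp, full precision carried).
D = 0.13603² + 0.27941² + 0.08456² + 0.17279² + 0.22059² + 0.10662² = 0.01850 + 0.07807 + 0.00715 + 0.02986 + 0.04866 + 0.01137 = 0.19361.
So 1 − D = 0.80639, i.e. 0.806 to 3 decimal places.

0.806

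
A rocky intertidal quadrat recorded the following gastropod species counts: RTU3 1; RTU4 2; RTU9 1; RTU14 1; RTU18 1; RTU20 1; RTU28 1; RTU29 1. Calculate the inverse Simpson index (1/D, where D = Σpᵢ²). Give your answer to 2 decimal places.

Total N = 1+2+1+1+1+1+1+1 = 9, so the proportions are 0.111111, 0.222222, 0.111111, 0.111111, 0.111111, 0.111111, 0.111111, 0.111111 (working shown to 6 dp, full precision carried).
D = 0.111111² + 0.222222² + 0.111111² + 0.111111² + 0.111111² + 0.111111² + 0.111111² + 0.111111² = 0.012346 + 0.049383 + 0.012346 + 0.012346 + 0.012346 + 0.012346 + 0.012346 + 0.012346 = 0.135802.
So 1/D = 7.3636, i.e. 7.36 to 2 decimal places.

7.36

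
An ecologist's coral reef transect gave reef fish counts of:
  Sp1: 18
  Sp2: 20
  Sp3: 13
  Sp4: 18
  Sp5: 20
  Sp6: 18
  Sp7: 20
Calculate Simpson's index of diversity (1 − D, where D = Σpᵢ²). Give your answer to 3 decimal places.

0.855

Total N = 18+20+13+18+20+18+20 = 127, so the proportions are 0.14173, 0.15748, 0.10236, 0.14173, 0.15748, 0.14173, 0.15748 (working shown to 5 dp, full precision carried).
D = 0.14173² + 0.15748² + 0.10236² + 0.14173² + 0.15748² + 0.14173² + 0.15748² = 0.02009 + 0.02480 + 0.01048 + 0.02009 + 0.02480 + 0.02009 + 0.02480 = 0.14514.
So 1 − D = 0.85486, i.e. 0.855 to 3 decimal places.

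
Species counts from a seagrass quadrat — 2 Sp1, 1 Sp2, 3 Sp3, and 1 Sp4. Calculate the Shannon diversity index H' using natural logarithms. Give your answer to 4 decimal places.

1.2770

Total N = 2+1+3+1 = 7, so the proportions are 0.285714, 0.142857, 0.428571, 0.142857 (working shown to 6 dp, full precision carried).
Each pᵢ ln pᵢ term: 0.285714×(-1.252763)=-0.357932, 0.142857×(-1.945910)=-0.277987, 0.428571×(-0.847298)=-0.363128, 0.142857×(-1.945910)=-0.277987.
Sum = -1.277034, so H' = 1.2770.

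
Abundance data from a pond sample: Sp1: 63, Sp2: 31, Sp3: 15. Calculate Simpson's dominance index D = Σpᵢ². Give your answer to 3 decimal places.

0.434

Total N = 63+31+15 = 109, so the proportions are 0.57798, 0.2844, 0.13761 (working shown to 5 dp, full precision carried).
D = 0.57798² + 0.2844² + 0.13761² = 0.33406 + 0.08089 + 0.01894 = 0.43389.
To 3 decimal places, D = 0.434.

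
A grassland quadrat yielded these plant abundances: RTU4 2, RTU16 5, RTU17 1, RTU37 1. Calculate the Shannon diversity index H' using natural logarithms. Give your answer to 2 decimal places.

1.15

Total N = 2+5+1+1 = 9, so the proportions are 0.2222, 0.5556, 0.1111, 0.1111 (working shown to 4 dp, full precision carried).
Each pᵢ ln pᵢ term: 0.2222×(-1.5041)=-0.3342, 0.5556×(-0.5878)=-0.3265, 0.1111×(-2.1972)=-0.2441, 0.1111×(-2.1972)=-0.2441.
Sum = -1.1491, so H' = 1.15.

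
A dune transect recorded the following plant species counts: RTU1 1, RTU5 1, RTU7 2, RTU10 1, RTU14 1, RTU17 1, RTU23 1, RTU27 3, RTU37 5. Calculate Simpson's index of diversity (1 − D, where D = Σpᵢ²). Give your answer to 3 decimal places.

Total N = 1+1+2+1+1+1+1+3+5 = 16, so the proportions are 0.0625, 0.0625, 0.125, 0.0625, 0.0625, 0.0625, 0.0625, 0.1875, 0.3125 (working shown to 5 dp, full precision carried).
D = 0.0625² + 0.0625² + 0.125² + 0.0625² + 0.0625² + 0.0625² + 0.0625² + 0.1875² + 0.3125² = 0.00391 + 0.00391 + 0.01562 + 0.00391 + 0.00391 + 0.00391 + 0.00391 + 0.03516 + 0.09766 = 0.17188.
So 1 − D = 0.82812, i.e. 0.828 to 3 decimal places.

0.828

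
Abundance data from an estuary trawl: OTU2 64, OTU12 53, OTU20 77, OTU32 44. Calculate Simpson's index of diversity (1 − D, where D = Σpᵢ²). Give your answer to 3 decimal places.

Total N = 64+53+77+44 = 238, so the proportions are 0.26891, 0.22269, 0.32353, 0.18487 (working shown to 5 dp, full precision carried).
D = 0.26891² + 0.22269² + 0.32353² + 0.18487² = 0.07231 + 0.04959 + 0.10467 + 0.03418 = 0.26075.
So 1 − D = 0.73925, i.e. 0.739 to 3 decimal places.

0.739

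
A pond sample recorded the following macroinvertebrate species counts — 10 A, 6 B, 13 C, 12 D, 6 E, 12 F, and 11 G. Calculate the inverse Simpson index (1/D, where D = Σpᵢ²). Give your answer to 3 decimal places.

6.533

Total N = 10+6+13+12+6+12+11 = 70, so the proportions are 0.1428571, 0.0857143, 0.1857143, 0.1714286, 0.0857143, 0.1714286, 0.1571429 (working shown to 7 dp, full precision carried).
D = 0.1428571² + 0.0857143² + 0.1857143² + 0.1714286² + 0.0857143² + 0.1714286² + 0.1571429² = 0.0204082 + 0.0073469 + 0.0344898 + 0.0293878 + 0.0073469 + 0.0293878 + 0.0246939 = 0.1530612.
So 1/D = 6.53333, i.e. 6.533 to 3 decimal places.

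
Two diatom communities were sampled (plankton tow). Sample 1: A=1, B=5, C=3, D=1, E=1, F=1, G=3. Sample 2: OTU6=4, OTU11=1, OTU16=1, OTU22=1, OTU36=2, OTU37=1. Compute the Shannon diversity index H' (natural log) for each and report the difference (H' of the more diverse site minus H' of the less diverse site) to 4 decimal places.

Sample 1: N=15, proportions 0.066667, 0.333333, 0.2, 0.066667, 0.066667, 0.066667, 0.2, giving H' = 1.732126 (working shown to 6 dp, full precision carried).
Sample 2: N=10, proportions 0.4, 0.1, 0.1, 0.1, 0.2, 0.1, giving H' = 1.609438.
Difference = |1.732126 − 1.609438| = 0.122688, i.e. 0.1227 to 4 decimal places.

0.1227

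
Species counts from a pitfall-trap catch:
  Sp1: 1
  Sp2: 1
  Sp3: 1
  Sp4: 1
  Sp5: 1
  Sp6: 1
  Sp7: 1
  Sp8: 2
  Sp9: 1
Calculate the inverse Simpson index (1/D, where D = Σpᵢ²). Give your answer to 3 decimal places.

Total N = 1+1+1+1+1+1+1+2+1 = 10, so the proportions are 0.1, 0.1, 0.1, 0.1, 0.1, 0.1, 0.1, 0.2, 0.1 (working shown to 7 dp, full precision carried).
D = 0.1² + 0.1² + 0.1² + 0.1² + 0.1² + 0.1² + 0.1² + 0.2² + 0.1² = 0.0100000 + 0.0100000 + 0.0100000 + 0.0100000 + 0.0100000 + 0.0100000 + 0.0100000 + 0.0400000 + 0.0100000 = 0.1200000.
So 1/D = 8.33333, i.e. 8.333 to 3 decimal places.

8.333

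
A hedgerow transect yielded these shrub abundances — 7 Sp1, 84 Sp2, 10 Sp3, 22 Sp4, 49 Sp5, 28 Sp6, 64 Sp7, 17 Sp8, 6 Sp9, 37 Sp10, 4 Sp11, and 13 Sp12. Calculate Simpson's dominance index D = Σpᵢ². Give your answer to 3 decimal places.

0.145

Total N = 7+84+10+22+49+28+64+17+6+37+4+13 = 341, so the proportions are 0.02053, 0.24633, 0.02933, 0.06452, 0.1437, 0.08211, 0.18768, 0.04985, 0.0176, 0.1085, 0.01173, 0.03812 (working shown to 5 dp, full precision carried).
D = 0.02053² + 0.24633² + 0.02933² + 0.06452² + 0.1437² + 0.08211² + 0.18768² + 0.04985² + 0.0176² + 0.1085² + 0.01173² + 0.03812² = 0.00042 + 0.06068 + 0.00086 + 0.00416 + 0.02065 + 0.00674 + 0.03523 + 0.00249 + 0.00031 + 0.01177 + 0.00014 + 0.00145 = 0.14490.
To 3 decimal places, D = 0.145.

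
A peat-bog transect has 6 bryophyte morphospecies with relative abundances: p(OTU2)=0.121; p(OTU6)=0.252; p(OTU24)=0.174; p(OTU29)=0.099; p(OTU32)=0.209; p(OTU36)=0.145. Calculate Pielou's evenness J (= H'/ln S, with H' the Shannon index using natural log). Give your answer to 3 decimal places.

H' = −Σ pᵢ ln pᵢ = −((-0.25555) + (-0.34734) + (-0.30427) + (-0.22895) + (-0.32717) + (-0.28000)) = 1.74328 (working shown to 5 dp, full precision carried).
With S = 6 species, ln S = 1.79176, so J = 1.74328/1.79176 = 0.97294, i.e. 0.973 to 3 decimal places.

0.973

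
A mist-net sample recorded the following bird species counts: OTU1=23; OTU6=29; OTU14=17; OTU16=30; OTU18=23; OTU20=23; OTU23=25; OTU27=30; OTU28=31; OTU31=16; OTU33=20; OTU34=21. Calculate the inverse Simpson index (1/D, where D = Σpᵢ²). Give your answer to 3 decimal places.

Total N = 23+29+17+30+23+23+25+30+31+16+20+21 = 288, so the proportions are 0.07986111, 0.10069444, 0.05902778, 0.10416667, 0.07986111, 0.07986111, 0.08680556, 0.10416667, 0.10763889, 0.05555556, 0.06944444, 0.07291667 (working shown to 8 dp, full precision carried).
D = 0.07986111² + 0.10069444² + 0.05902778² + 0.10416667² + 0.07986111² + 0.07986111² + 0.08680556² + 0.10416667² + 0.10763889² + 0.05555556² + 0.06944444² + 0.07291667² = 0.00637780 + 0.01013937 + 0.00348428 + 0.01085069 + 0.00637780 + 0.00637780 + 0.00753520 + 0.01085069 + 0.01158613 + 0.00308642 + 0.00482253 + 0.00531684 = 0.08680556.
So 1/D = 11.52000, i.e. 11.520 to 3 decimal places.

11.520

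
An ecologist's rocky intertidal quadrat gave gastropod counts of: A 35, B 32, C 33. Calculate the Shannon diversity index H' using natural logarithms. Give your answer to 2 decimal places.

Total N = 35+32+33 = 100, so the proportions are 0.35, 0.32, 0.33 (working shown to 4 dp, full precision carried).
Each pᵢ ln pᵢ term: 0.35×(-1.0498)=-0.3674, 0.32×(-1.1394)=-0.3646, 0.33×(-1.1087)=-0.3659.
Sum = -1.0979, so H' = 1.10.

1.10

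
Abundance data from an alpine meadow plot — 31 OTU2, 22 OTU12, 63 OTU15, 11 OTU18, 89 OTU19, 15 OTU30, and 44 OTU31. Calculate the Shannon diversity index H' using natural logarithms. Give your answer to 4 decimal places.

Total N = 31+22+63+11+89+15+44 = 275, so the proportions are 0.112727, 0.08, 0.229091, 0.04, 0.323636, 0.054545, 0.16 (working shown to 6 dp, full precision carried).
Each pᵢ ln pᵢ term: 0.112727×(-2.182784)=-0.246059, 0.08×(-2.525729)=-0.202058, 0.229091×(-1.473636)=-0.337597, 0.04×(-3.218876)=-0.128755, 0.323636×(-1.128135)=-0.365105, 0.054545×(-2.908721)=-0.158658, 0.16×(-1.832581)=-0.293213.
Sum = -1.731445, so H' = 1.7314.

1.7314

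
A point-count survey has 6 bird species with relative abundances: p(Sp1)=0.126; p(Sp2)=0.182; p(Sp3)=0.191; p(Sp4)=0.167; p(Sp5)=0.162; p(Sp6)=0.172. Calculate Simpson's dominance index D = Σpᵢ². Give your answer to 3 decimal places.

D = 0.126² + 0.182² + 0.191² + 0.167² + 0.162² + 0.172² = 0.01588 + 0.03312 + 0.03648 + 0.02789 + 0.02624 + 0.02958 = 0.16920 (working shown to 5 dp, full precision carried).
To 3 decimal places, D = 0.169.

0.169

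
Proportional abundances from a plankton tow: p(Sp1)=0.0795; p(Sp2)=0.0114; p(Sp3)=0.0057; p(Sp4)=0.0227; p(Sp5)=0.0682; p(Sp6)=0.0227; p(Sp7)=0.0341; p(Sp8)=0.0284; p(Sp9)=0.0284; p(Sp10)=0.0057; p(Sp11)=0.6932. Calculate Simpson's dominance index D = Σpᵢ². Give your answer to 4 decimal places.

D = 0.0795² + 0.0114² + 0.0057² + 0.0227² + 0.0682² + 0.0227² + 0.0341² + 0.0284² + 0.0284² + 0.0057² + 0.6932² = 0.006320 + 0.000130 + 0.000032 + 0.000515 + 0.004651 + 0.000515 + 0.001163 + 0.000807 + 0.000807 + 0.000032 + 0.480526 = 0.495499 (working shown to 6 dp, full precision carried).
To 4 decimal places, D = 0.4955.

0.4955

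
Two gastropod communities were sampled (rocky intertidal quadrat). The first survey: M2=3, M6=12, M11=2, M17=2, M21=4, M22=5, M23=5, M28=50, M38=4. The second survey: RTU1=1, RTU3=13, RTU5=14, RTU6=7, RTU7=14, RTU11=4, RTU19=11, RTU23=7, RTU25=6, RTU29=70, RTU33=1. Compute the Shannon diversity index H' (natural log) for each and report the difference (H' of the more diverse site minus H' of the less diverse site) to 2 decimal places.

0.30

The first survey: N=87, proportions 0.034483, 0.137931, 0.022989, 0.022989, 0.045977, 0.057471, 0.057471, 0.574713, 0.045977, giving H' = 1.492653 (working shown to 6 dp, full precision carried).
The second survey: N=148, proportions 0.006757, 0.087838, 0.094595, 0.047297, 0.094595, 0.027027, 0.074324, 0.047297, 0.040541, 0.472973, 0.006757, giving H' = 1.790807.
Difference = |1.492653 − 1.790807| = 0.298154, i.e. 0.30 to 2 decimal places.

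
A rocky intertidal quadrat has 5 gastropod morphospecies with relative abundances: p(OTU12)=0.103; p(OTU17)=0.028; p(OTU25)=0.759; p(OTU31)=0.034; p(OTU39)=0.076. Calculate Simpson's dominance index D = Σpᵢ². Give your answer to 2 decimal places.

D = 0.103² + 0.028² + 0.759² + 0.034² + 0.076² = 0.0106 + 0.0008 + 0.5761 + 0.0012 + 0.0058 = 0.5944 (working shown to 4 dp, full precision carried).
To 2 decimal places, D = 0.59.

0.59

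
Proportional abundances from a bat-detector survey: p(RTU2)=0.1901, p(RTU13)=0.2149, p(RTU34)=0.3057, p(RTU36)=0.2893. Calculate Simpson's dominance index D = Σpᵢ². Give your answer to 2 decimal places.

0.26

D = 0.1901² + 0.2149² + 0.3057² + 0.2893² = 0.0361 + 0.0462 + 0.0935 + 0.0837 = 0.2595 (working shown to 4 dp, full precision carried).
To 2 decimal places, D = 0.26.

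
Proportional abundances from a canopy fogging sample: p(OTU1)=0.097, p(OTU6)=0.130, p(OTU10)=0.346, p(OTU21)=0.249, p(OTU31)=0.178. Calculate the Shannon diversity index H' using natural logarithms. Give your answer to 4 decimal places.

1.5122

Each pᵢ ln pᵢ term (working shown to 6 dp, full precision carried): 0.097×(-2.333044)=-0.226305, 0.13×(-2.040221)=-0.265229, 0.346×(-1.061317)=-0.367216, 0.249×(-1.390302)=-0.346185, 0.178×(-1.725972)=-0.307223.
Sum = -1.512158, so H' = 1.5122.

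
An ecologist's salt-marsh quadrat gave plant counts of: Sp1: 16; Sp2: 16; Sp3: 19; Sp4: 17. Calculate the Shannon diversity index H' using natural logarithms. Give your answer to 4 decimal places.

Total N = 16+16+19+17 = 68, so the proportions are 0.235294, 0.235294, 0.279412, 0.25 (working shown to 6 dp, full precision carried).
Each pᵢ ln pᵢ term: 0.235294×(-1.446919)=-0.340452, 0.235294×(-1.446919)=-0.340452, 0.279412×(-1.275069)=-0.356269, 0.25×(-1.386294)=-0.346574.
Sum = -1.383746, so H' = 1.3837.

1.3837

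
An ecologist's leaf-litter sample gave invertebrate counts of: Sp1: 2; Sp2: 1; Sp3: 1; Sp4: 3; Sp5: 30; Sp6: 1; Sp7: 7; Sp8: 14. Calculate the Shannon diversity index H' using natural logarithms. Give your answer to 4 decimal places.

1.4117

Total N = 2+1+1+3+30+1+7+14 = 59, so the proportions are 0.033898, 0.016949, 0.016949, 0.050847, 0.508475, 0.016949, 0.118644, 0.237288 (working shown to 6 dp, full precision carried).
Each pᵢ ln pᵢ term: 0.033898×(-3.384390)=-0.114725, 0.016949×(-4.077537)=-0.069111, 0.016949×(-4.077537)=-0.069111, 0.050847×(-2.978925)=-0.151471, 0.508475×(-0.676340)=-0.343902, 0.016949×(-4.077537)=-0.069111, 0.118644×(-2.131627)=-0.252905, 0.237288×(-1.438480)=-0.341334.
Sum = -1.411669, so H' = 1.4117.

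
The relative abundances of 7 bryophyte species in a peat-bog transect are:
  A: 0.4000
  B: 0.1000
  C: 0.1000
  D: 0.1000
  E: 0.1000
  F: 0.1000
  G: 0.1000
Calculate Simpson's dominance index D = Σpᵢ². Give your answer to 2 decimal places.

0.22

D = 0.4² + 0.1² + 0.1² + 0.1² + 0.1² + 0.1² + 0.1² = 0.1600 + 0.0100 + 0.0100 + 0.0100 + 0.0100 + 0.0100 + 0.0100 = 0.2200 (working shown to 4 dp, full precision carried).
To 2 decimal places, D = 0.22.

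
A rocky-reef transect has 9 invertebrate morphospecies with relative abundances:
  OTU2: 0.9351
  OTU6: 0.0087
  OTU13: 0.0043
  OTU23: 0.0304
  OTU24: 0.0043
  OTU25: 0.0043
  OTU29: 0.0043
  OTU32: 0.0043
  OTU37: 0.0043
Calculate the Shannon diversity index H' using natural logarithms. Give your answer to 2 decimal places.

Each pᵢ ln pᵢ term (working shown to 4 dp, full precision carried): 0.9351×(-0.0671)=-0.0627, 0.0087×(-4.7444)=-0.0413, 0.0043×(-5.4491)=-0.0234, 0.0304×(-3.4933)=-0.1062, 0.0043×(-5.4491)=-0.0234, 0.0043×(-5.4491)=-0.0234, 0.0043×(-5.4491)=-0.0234, 0.0043×(-5.4491)=-0.0234, 0.0043×(-5.4491)=-0.0234.
Sum = -0.3508, so H' = 0.35.

0.35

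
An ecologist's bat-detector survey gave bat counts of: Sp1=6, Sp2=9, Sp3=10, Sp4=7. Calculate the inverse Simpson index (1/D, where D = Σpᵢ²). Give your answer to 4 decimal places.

Total N = 6+9+10+7 = 32, so the proportions are 0.1875, 0.28125, 0.3125, 0.21875 (working shown to 8 dp, full precision carried).
D = 0.1875² + 0.28125² + 0.3125² + 0.21875² = 0.03515625 + 0.07910156 + 0.09765625 + 0.04785156 = 0.25976562.
So 1/D = 3.849624, i.e. 3.8496 to 4 decimal places.

3.8496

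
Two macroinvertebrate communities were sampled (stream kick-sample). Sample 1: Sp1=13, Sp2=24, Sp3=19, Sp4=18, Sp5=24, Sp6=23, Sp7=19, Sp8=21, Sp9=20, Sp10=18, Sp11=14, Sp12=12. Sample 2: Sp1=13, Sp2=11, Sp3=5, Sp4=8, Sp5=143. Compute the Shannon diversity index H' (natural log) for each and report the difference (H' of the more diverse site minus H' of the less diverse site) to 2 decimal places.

Sample 1: N=225, proportions 0.05778, 0.10667, 0.08444, 0.08, 0.10667, 0.10222, 0.08444, 0.09333, 0.08889, 0.08, 0.06222, 0.05333, giving H' = 2.46248 (working shown to 5 dp, full precision carried).
Sample 2: N=180, proportions 0.07222, 0.06111, 0.02778, 0.04444, 0.79444, giving H' = 0.78134.
Difference = |2.46248 − 0.78134| = 1.68114, i.e. 1.68 to 2 decimal places.

1.68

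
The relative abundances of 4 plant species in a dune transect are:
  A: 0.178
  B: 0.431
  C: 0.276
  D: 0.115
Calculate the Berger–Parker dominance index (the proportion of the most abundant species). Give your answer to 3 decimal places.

The largest proportion is 0.431, i.e. d = 0.431 to 3 decimal places.

0.431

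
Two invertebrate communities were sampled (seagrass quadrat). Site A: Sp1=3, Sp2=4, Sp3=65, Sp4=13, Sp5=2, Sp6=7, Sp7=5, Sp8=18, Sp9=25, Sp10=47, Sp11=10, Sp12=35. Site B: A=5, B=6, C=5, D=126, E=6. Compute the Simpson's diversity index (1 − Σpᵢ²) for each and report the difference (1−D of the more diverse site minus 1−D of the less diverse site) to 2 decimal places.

0.57

Site A: N=234, proportions 0.0128, 0.0171, 0.2778, 0.0556, 0.0085, 0.0299, 0.0214, 0.0769, 0.1068, 0.2009, 0.0427, 0.1496, giving 1−D = 0.8360 (working shown to 4 dp, full precision carried).
Site B: N=148, proportions 0.0338, 0.0405, 0.0338, 0.8514, 0.0405, giving 1−D = 0.2696.
Difference = |0.8360 − 0.2696| = 0.5664, i.e. 0.57 to 2 decimal places.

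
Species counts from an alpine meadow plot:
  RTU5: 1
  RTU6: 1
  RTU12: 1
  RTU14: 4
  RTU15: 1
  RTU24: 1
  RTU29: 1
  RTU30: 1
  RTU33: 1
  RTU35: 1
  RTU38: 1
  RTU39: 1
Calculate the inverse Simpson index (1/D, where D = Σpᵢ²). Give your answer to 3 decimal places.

Total N = 1+1+1+4+1+1+1+1+1+1+1+1 = 15, so the proportions are 0.0666667, 0.0666667, 0.0666667, 0.2666667, 0.0666667, 0.0666667, 0.0666667, 0.0666667, 0.0666667, 0.0666667, 0.0666667, 0.0666667 (working shown to 7 dp, full precision carried).
D = 0.0666667² + 0.0666667² + 0.0666667² + 0.2666667² + 0.0666667² + 0.0666667² + 0.0666667² + 0.0666667² + 0.0666667² + 0.0666667² + 0.0666667² + 0.0666667² = 0.0044444 + 0.0044444 + 0.0044444 + 0.0711111 + 0.0044444 + 0.0044444 + 0.0044444 + 0.0044444 + 0.0044444 + 0.0044444 + 0.0044444 + 0.0044444 = 0.1200000.
So 1/D = 8.33333, i.e. 8.333 to 3 decimal places.

8.333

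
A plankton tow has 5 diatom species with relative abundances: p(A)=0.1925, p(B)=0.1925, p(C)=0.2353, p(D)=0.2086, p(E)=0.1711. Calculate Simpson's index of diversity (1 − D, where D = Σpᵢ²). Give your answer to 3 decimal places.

0.798

D = 0.1925² + 0.1925² + 0.2353² + 0.2086² + 0.1711² = 0.03706 + 0.03706 + 0.05537 + 0.04351 + 0.02928 = 0.20227 (working shown to 5 dp, full precision carried).
So 1 − D = 0.79773, i.e. 0.798 to 3 decimal places.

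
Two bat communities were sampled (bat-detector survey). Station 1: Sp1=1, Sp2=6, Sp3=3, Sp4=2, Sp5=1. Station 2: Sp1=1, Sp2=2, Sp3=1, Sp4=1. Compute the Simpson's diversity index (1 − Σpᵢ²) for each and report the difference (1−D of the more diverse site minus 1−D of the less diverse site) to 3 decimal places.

0.022

Station 1: N=13, proportions 0.07692, 0.46154, 0.23077, 0.15385, 0.07692, giving 1−D = 0.69822 (working shown to 5 dp, full precision carried).
Station 2: N=5, proportions 0.2, 0.4, 0.2, 0.2, giving 1−D = 0.72000.
Difference = |0.69822 − 0.72000| = 0.02178, i.e. 0.022 to 3 decimal places.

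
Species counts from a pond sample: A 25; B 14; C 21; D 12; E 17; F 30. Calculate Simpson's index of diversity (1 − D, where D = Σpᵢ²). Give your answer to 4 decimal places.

Total N = 25+14+21+12+17+30 = 119, so the proportions are 0.210084, 0.117647, 0.176471, 0.10084, 0.142857, 0.252101 (working shown to 6 dp, full precision carried).
D = 0.210084² + 0.117647² + 0.176471² + 0.10084² + 0.142857² + 0.252101² = 0.044135 + 0.013841 + 0.031142 + 0.010169 + 0.020408 + 0.063555 = 0.183250.
So 1 − D = 0.816750, i.e. 0.8168 to 4 decimal places.

0.8168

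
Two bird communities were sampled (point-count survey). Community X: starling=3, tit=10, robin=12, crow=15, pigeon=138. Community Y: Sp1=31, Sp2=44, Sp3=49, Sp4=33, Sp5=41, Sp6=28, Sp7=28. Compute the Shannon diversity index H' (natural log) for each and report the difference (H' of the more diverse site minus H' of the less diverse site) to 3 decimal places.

Community X: N=178, proportions 0.016854, 0.05618, 0.067416, 0.08427, 0.775281, giving H' = 0.818175 (working shown to 6 dp, full precision carried).
Community Y: N=254, proportions 0.122047, 0.173228, 0.192913, 0.129921, 0.161417, 0.110236, 0.110236, giving H' = 1.923548.
Difference = |0.818175 − 1.923548| = 1.105373, i.e. 1.105 to 3 decimal places.

1.105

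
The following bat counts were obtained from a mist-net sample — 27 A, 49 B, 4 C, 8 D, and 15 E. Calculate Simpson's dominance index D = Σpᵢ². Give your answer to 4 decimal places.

0.3238

Total N = 27+49+4+8+15 = 103, so the proportions are 0.262136, 0.475728, 0.038835, 0.07767, 0.145631 (working shown to 6 dp, full precision carried).
D = 0.262136² + 0.475728² + 0.038835² + 0.07767² + 0.145631² = 0.068715 + 0.226317 + 0.001508 + 0.006033 + 0.021208 = 0.323782.
To 4 decimal places, D = 0.3238.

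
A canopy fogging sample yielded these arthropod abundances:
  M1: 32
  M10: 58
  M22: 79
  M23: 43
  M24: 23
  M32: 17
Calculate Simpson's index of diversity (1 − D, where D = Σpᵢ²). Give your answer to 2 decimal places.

Total N = 32+58+79+43+23+17 = 252, so the proportions are 0.127, 0.2302, 0.3135, 0.1706, 0.0913, 0.0675 (working shown to 4 dp, full precision carried).
D = 0.127² + 0.2302² + 0.3135² + 0.1706² + 0.0913² + 0.0675² = 0.0161 + 0.0530 + 0.0983 + 0.0291 + 0.0083 + 0.0046 = 0.2094.
So 1 − D = 0.7906, i.e. 0.79 to 2 decimal places.

0.79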